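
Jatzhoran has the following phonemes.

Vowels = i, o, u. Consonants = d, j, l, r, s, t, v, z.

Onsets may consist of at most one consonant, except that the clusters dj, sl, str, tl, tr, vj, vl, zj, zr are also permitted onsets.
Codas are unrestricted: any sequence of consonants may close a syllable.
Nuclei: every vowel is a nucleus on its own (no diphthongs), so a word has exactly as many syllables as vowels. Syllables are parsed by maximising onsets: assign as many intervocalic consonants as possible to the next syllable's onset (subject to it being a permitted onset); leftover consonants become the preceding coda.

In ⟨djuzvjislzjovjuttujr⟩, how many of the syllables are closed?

4

The vowels are u, i, o, u, u — 5 nuclei, so 5 syllables.
Between /u/ (V1) and /i/ (V2): /zvj/ — longest licit onset from the right is /vj/, leaving /z/ as coda.
Between /i/ (V2) and /o/ (V3): cluster /slzj/ — the longest permitted-onset suffix is /zj/; onset = /zj/, preceding coda = /sl/.
Between /o/ (V3) and /u/ (V4): cluster /vj/ — /vj/ is itself a permitted onset, so the whole cluster goes right; preceding coda = ∅.
Between /u/ (V4) and /u/ (V5): /tt/; trying suffixes from longest down, /t/ is the first permitted one, so coda /t/ | onset /t/.
Result: djuz.vjisl.zjo.vjut.tujr.
Classifying each syllable: /djuz/ (closed), /vjisl/ (closed), /zjo/ (open), /vjut/ (closed), /tujr/ (closed).
Closed syllables: 4.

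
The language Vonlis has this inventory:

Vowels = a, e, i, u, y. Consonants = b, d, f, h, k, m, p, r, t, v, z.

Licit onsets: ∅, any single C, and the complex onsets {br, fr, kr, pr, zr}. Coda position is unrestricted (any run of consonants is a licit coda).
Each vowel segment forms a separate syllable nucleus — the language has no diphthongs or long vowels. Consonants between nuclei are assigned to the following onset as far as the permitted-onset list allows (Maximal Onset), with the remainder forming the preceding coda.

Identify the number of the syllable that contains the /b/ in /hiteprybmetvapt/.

Nuclei (vowels): i, e, y, e, a → 5 syllables.
Between /i/ (V1) and /e/ (V2): /t/ → onset of the next syllable (single consonants are always licit onsets).
Between /e/ (V2) and /y/ (V3): /pr/ — entire cluster is a permitted onset → onset /pr/, coda ∅.
Between /y/ (V3) and /e/ (V4): /bm/ — longest licit onset from the right is /m/, leaving /b/ as coda.
Between /e/ (V4) and /a/ (V5): /tv/ splits as /t/ + /v/ (/v/ is the longest suffix that is a licit onset).
Result: hi.te.pryb.met.vapt.
The /b/ is in the coda of syllable 3 (/pryb/).

3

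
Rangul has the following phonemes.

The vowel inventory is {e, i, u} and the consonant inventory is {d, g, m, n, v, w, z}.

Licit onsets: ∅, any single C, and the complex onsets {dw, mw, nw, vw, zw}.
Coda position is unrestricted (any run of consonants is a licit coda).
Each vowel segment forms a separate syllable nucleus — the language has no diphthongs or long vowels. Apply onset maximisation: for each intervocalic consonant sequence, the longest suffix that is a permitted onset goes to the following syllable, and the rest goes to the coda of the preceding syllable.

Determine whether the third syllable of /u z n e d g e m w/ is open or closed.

closed

Vowels present: u, e, e; each is a nucleus, giving 3 syllables.
σ1/σ2 boundary: /zn/ splits as /z/ + /n/ (/n/ is the longest suffix that is a licit onset).
σ2/σ3 boundary: /dg/ splits as /d/ + /g/ (/g/ is the longest suffix that is a licit onset).
So the parse is uz.ned.gemw.
Syllable 3 is /gemw/ with coda /mw/, so it is closed.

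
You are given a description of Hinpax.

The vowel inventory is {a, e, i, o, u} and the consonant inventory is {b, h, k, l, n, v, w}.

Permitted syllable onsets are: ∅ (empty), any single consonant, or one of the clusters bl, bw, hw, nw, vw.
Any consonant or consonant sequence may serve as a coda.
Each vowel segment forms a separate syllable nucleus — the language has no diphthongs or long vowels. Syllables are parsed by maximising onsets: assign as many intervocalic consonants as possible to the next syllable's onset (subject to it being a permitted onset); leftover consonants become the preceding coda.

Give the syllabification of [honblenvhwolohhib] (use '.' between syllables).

hon.blenv.hwo.loh.hib

Vowels present: o, e, o, o, i; each is a nucleus, giving 5 syllables.
Between /o/ (V1) and /e/ (V2): /nbl/; trying suffixes from longest down, /bl/ is the first permitted one, so coda /n/ | onset /bl/.
Between /e/ (V2) and /o/ (V3): /nvhw/ — longest licit onset from the right is /hw/, leaving /nv/ as coda.
Between /o/ (V3) and /o/ (V4): just /l/ — single C goes to the following onset.
Between /o/ (V4) and /i/ (V5): /hh/ — longest licit onset from the right is /h/, leaving /h/ as coda.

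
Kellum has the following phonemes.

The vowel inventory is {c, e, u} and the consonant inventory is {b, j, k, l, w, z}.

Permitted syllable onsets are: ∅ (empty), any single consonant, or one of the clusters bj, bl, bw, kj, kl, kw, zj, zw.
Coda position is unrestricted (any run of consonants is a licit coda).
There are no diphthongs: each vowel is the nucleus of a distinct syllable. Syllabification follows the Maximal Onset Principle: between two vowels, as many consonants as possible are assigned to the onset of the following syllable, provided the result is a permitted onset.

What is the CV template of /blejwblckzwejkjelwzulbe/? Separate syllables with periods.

CCVCC.CCVC.CCVC.CCVCC.CVC.CV

The vowels are e, c, e, e, u, e — 6 nuclei, so 6 syllables.
/e…c/ gap (V1→V2): /jwbl/; trying suffixes from longest down, /bl/ is the first permitted one, so coda /jw/ | onset /bl/.
/c…e/ gap (V2→V3): /kzw/ — longest licit onset from the right is /zw/, leaving /k/ as coda.
/e…e/ gap (V3→V4): cluster /jkj/ — the longest permitted-onset suffix is /kj/; onset = /kj/, preceding coda = /j/.
/e…u/ gap (V4→V5): cluster /lwz/ — the longest permitted-onset suffix is /z/; onset = /z/, preceding coda = /lw/.
/u…e/ gap (V5→V6): cluster /lb/ — the longest permitted-onset suffix is /b/; onset = /b/, preceding coda = /l/.
So the parse is blejw.blck.zwej.kjelw.zul.be.
Mapping each syllable to C/V: /blejw/ → CCVCC, /blck/ → CCVC, /zwej/ → CCVC, /kjelw/ → CCVCC, /zul/ → CVC, /be/ → CV.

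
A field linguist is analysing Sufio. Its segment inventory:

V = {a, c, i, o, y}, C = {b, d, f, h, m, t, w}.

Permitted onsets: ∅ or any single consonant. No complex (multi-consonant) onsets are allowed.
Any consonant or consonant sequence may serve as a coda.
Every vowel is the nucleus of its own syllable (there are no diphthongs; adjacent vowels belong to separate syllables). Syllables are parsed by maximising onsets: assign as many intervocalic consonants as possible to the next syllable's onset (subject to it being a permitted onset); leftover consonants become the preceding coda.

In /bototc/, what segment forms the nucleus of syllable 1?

o

Nuclei (vowels): o, o, c → 3 syllables.
The first nucleus (vowel 1 from the left) is /o/.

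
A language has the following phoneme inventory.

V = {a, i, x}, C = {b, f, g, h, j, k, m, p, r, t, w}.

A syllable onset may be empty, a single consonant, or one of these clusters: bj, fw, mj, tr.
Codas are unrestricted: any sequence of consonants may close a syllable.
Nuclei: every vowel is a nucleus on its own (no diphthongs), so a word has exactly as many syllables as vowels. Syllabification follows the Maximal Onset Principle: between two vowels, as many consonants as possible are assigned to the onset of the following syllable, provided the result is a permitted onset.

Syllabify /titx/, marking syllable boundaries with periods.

ti.tx

Nuclei (vowels): i, x → 2 syllables.
V1 /i/ – V2 /x/: /t/ is a single consonant, so it becomes the next onset.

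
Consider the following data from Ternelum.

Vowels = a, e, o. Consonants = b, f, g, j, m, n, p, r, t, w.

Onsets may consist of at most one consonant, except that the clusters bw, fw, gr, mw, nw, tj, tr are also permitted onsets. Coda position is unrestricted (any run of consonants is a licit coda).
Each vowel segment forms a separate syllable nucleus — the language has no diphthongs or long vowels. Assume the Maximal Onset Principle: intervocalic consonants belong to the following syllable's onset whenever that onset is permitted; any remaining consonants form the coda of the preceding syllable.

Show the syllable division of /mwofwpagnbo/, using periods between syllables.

mwofw.pagn.bo

Vowels present: o, a, o; each is a nucleus, giving 3 syllables.
/o…a/ gap (V1→V2): cluster /fwp/ — the longest permitted-onset suffix is /p/; onset = /p/, preceding coda = /fw/.
/a…o/ gap (V2→V3): /gnb/ splits as /gn/ + /b/ (/b/ is the longest suffix that is a licit onset).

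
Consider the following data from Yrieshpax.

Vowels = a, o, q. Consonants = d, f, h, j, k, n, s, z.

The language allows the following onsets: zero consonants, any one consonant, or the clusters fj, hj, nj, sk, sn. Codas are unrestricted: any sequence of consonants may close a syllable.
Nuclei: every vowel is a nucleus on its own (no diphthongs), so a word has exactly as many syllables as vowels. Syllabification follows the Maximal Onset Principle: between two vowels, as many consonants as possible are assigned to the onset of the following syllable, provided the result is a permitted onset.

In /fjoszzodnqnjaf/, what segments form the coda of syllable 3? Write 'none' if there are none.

Nuclei (vowels): o, o, q, a → 4 syllables.
Between /o/ (V1) and /o/ (V2): /szz/ — longest licit onset from the right is /z/, leaving /sz/ as coda.
Between /o/ (V2) and /q/ (V3): /dn/ — longest licit onset from the right is /n/, leaving /d/ as coda.
Between /q/ (V3) and /a/ (V4): /nj/ — entire cluster is a permitted onset → onset /nj/, coda ∅.
Putting it together: fjosz.zod.nq.njaf.
Syllable 3 is /nq/: onset /n/, nucleus /q/, coda ∅.

none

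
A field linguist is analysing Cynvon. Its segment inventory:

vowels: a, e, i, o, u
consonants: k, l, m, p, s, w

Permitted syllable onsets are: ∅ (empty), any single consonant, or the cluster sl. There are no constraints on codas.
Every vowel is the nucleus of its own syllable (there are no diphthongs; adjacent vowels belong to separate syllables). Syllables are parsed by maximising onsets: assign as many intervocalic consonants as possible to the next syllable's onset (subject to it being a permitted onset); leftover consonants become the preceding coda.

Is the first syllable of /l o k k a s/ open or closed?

Nuclei (vowels): o, a → 2 syllables.
Between /o/ (V1) and /a/ (V2): /kk/; trying suffixes from longest down, /k/ is the first permitted one, so coda /k/ | onset /k/.
Syllabification: lok.kas.
Syllable 1 is /lok/ with coda /k/, so it is closed.

closed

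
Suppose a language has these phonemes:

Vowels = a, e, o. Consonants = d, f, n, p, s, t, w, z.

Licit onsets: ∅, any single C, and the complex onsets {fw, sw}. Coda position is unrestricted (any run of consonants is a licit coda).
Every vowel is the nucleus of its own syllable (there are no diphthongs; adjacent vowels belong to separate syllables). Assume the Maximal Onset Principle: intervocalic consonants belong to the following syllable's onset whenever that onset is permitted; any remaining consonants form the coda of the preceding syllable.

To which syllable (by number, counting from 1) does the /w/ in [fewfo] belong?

1

Vowels present: e, o; each is a nucleus, giving 2 syllables.
σ1/σ2 boundary: /wf/; trying suffixes from longest down, /f/ is the first permitted one, so coda /w/ | onset /f/.
Result: few.fo.
The /w/ is in the coda of syllable 1 (/few/).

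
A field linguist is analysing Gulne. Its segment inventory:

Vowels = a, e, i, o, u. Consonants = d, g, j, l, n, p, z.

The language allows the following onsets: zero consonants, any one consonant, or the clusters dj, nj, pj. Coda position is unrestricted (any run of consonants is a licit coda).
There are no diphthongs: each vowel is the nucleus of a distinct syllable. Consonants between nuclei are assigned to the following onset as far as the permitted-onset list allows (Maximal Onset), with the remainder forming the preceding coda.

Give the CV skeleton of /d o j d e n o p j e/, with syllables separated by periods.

CVC.CV.CV.CCV

Nuclei (vowels): o, e, o, e → 4 syllables.
/o…e/ gap (V1→V2): /jd/ — longest licit onset from the right is /d/, leaving /j/ as coda.
/e…o/ gap (V2→V3): just /n/ — single C goes to the following onset.
/o…e/ gap (V3→V4): /pj/ is a licit onset in full, so it all attaches to the next syllable.
Syllabification: doj.de.no.pje.
Mapping each syllable to C/V: /doj/ → CVC, /de/ → CV, /no/ → CV, /pje/ → CCV.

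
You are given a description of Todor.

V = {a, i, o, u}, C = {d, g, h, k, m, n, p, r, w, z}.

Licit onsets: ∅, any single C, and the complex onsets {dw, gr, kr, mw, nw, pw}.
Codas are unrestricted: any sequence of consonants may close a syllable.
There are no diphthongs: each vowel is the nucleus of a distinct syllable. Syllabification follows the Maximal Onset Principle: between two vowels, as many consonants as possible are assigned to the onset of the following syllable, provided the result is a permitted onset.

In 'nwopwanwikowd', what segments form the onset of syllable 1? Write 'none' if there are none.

The vowels are o, a, i, o — 4 nuclei, so 4 syllables.
Between /o/ (V1) and /a/ (V2): cluster /pw/ — /pw/ is itself a permitted onset, so the whole cluster goes right; preceding coda = ∅.
Between /a/ (V2) and /i/ (V3): cluster /nw/ — /nw/ is itself a permitted onset, so the whole cluster goes right; preceding coda = ∅.
Between /i/ (V3) and /o/ (V4): /k/ → onset of the next syllable (single consonants are always licit onsets).
So the parse is nwo.pwa.nwi.kowd.
Syllable 1 is /nwo/: onset /nw/, nucleus /o/, coda ∅.

nw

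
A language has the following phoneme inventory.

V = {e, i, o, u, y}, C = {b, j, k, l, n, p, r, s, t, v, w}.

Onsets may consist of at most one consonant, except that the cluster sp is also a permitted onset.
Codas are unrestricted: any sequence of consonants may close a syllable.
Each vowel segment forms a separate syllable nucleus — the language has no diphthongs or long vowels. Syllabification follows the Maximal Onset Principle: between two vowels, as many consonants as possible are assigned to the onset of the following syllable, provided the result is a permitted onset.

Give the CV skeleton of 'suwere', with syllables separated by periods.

CV.CV.CV

The vowels are u, e, e — 3 nuclei, so 3 syllables.
Between /u/ (V1) and /e/ (V2): just /w/ — single C goes to the following onset.
Between /e/ (V2) and /e/ (V3): just /r/ — single C goes to the following onset.
Putting it together: su.we.re.
Mapping each syllable to C/V: /su/ → CV, /we/ → CV, /re/ → CV.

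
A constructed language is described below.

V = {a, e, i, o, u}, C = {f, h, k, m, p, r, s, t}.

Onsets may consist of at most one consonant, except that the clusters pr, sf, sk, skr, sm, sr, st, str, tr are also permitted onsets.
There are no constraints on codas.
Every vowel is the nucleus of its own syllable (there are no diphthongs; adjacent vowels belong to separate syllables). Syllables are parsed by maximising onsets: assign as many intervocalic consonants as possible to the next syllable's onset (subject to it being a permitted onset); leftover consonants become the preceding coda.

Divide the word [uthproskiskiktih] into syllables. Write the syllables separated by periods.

uth.pro.ski.skik.tih

Nuclei (vowels): u, o, i, i, i → 5 syllables.
σ1/σ2 boundary: cluster /thpr/ — the longest permitted-onset suffix is /pr/; onset = /pr/, preceding coda = /th/.
σ2/σ3 boundary: /sk/ is a licit onset in full, so it all attaches to the next syllable.
σ3/σ4 boundary: cluster /sk/ — /sk/ is itself a permitted onset, so the whole cluster goes right; preceding coda = ∅.
σ4/σ5 boundary: /kt/; trying suffixes from longest down, /t/ is the first permitted one, so coda /k/ | onset /t/.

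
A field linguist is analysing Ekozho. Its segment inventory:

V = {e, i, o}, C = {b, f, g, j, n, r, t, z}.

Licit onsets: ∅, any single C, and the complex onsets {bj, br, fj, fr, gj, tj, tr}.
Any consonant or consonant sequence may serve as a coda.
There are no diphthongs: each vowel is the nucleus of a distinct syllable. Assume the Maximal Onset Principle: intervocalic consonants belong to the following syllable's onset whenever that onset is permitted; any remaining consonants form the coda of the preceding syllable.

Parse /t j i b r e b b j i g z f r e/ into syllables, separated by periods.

Vowels present: i, e, i, e; each is a nucleus, giving 4 syllables.
V1 /i/ – V2 /e/: /br/ is a licit onset in full, so it all attaches to the next syllable.
V2 /e/ – V3 /i/: /bbj/ — longest licit onset from the right is /bj/, leaving /b/ as coda.
V3 /i/ – V4 /e/: /gzfr/ — longest licit onset from the right is /fr/, leaving /gz/ as coda.

tji.breb.bjigz.fre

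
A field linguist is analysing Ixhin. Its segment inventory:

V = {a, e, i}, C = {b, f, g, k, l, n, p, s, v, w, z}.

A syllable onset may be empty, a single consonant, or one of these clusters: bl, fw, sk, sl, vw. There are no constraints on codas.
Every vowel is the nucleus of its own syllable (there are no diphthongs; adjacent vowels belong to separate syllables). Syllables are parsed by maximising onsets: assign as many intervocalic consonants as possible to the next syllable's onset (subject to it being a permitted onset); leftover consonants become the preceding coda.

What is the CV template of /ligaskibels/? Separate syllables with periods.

CV.CV.CCV.CVCC

Vowels present: i, a, i, e; each is a nucleus, giving 4 syllables.
Between /i/ (V1) and /a/ (V2): /g/ is a single consonant, so it becomes the next onset.
Between /a/ (V2) and /i/ (V3): /sk/ is a licit onset in full, so it all attaches to the next syllable.
Between /i/ (V3) and /e/ (V4): /b/ is a single consonant, so it becomes the next onset.
Syllabification: li.ga.ski.bels.
Mapping each syllable to C/V: /li/ → CV, /ga/ → CV, /ski/ → CCV, /bels/ → CVCC.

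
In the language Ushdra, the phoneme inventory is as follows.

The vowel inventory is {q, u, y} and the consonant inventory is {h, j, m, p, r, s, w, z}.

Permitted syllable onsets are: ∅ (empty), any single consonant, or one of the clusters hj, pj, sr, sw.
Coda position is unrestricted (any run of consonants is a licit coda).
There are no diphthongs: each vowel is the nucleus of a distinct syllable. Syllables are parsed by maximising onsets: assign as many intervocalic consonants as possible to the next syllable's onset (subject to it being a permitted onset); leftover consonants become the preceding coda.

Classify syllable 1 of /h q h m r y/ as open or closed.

closed

Nuclei (vowels): q, y → 2 syllables.
σ1/σ2 boundary: cluster /hmr/ — the longest permitted-onset suffix is /r/; onset = /r/, preceding coda = /hm/.
So the parse is hqhm.ry.
Syllable 1 is /hqhm/ with coda /hm/, so it is closed.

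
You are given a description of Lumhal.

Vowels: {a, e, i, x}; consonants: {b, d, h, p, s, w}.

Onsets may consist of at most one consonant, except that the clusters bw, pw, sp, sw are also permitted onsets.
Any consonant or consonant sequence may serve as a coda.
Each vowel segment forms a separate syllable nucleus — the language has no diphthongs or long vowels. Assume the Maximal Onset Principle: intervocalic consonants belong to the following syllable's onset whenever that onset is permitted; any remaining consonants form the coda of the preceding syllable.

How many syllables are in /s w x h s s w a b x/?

3

Vowels present: x, a, x; each is a nucleus, giving 3 syllables.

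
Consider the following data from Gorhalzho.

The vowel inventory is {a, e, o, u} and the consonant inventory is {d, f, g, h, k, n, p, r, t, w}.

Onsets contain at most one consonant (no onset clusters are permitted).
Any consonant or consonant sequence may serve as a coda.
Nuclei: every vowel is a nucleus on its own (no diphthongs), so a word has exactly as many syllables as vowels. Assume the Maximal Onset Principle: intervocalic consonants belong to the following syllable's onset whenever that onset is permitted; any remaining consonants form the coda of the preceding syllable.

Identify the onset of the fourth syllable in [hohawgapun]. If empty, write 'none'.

p

The vowels are o, a, a, u — 4 nuclei, so 4 syllables.
V1 /o/ – V2 /a/: /h/ → onset of the next syllable (single consonants are always licit onsets).
V2 /a/ – V3 /a/: /wg/; trying suffixes from longest down, /g/ is the first permitted one, so coda /w/ | onset /g/.
V3 /a/ – V4 /u/: /p/ is a single consonant, so it becomes the next onset.
Putting it together: ho.haw.ga.pun.
Syllable 4 is /pun/: onset /p/, nucleus /u/, coda /n/.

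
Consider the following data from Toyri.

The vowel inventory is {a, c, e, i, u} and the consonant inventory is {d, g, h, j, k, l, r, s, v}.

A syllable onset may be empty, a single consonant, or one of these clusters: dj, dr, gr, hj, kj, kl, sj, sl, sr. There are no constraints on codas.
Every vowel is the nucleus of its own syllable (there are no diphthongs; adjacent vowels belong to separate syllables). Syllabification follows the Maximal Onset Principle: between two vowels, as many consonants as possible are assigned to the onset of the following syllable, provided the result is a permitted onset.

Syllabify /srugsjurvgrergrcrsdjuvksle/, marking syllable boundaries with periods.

srug.sjurv.grer.grcrs.djuvk.sle

The vowels are u, u, e, c, u, e — 6 nuclei, so 6 syllables.
Between /u/ (V1) and /u/ (V2): cluster /gsj/ — the longest permitted-onset suffix is /sj/; onset = /sj/, preceding coda = /g/.
Between /u/ (V2) and /e/ (V3): /rvgr/; trying suffixes from longest down, /gr/ is the first permitted one, so coda /rv/ | onset /gr/.
Between /e/ (V3) and /c/ (V4): /rgr/ — longest licit onset from the right is /gr/, leaving /r/ as coda.
Between /c/ (V4) and /u/ (V5): cluster /rsdj/ — the longest permitted-onset suffix is /dj/; onset = /dj/, preceding coda = /rs/.
Between /u/ (V5) and /e/ (V6): cluster /vksl/ — the longest permitted-onset suffix is /sl/; onset = /sl/, preceding coda = /vk/.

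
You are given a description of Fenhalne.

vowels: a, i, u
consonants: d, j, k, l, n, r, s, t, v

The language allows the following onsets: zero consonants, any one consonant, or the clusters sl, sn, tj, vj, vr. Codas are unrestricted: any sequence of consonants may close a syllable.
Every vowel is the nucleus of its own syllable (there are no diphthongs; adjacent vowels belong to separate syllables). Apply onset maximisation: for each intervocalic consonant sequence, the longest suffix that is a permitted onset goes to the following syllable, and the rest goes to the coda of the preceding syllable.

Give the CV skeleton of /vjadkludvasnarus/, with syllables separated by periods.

CCVCC.CVC.CV.CCV.CVC

The vowels are a, u, a, a, u — 5 nuclei, so 5 syllables.
σ1/σ2 boundary: /dkl/; trying suffixes from longest down, /l/ is the first permitted one, so coda /dk/ | onset /l/.
σ2/σ3 boundary: /dv/ — longest licit onset from the right is /v/, leaving /d/ as coda.
σ3/σ4 boundary: /sn/ is a licit onset in full, so it all attaches to the next syllable.
σ4/σ5 boundary: just /r/ — single C goes to the following onset.
Syllabification: vjadk.lud.va.sna.rus.
Mapping each syllable to C/V: /vjadk/ → CCVCC, /lud/ → CVC, /va/ → CV, /sna/ → CCV, /rus/ → CVC.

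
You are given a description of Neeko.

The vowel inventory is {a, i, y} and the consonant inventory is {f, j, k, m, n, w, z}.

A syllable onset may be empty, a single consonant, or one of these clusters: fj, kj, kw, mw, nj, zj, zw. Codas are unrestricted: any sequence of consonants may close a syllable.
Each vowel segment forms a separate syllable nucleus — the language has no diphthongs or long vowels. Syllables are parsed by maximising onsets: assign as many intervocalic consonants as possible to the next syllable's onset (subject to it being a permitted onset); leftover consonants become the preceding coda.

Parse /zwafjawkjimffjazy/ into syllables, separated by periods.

Nuclei (vowels): a, a, i, a, y → 5 syllables.
V1 /a/ – V2 /a/: cluster /fj/ — /fj/ is itself a permitted onset, so the whole cluster goes right; preceding coda = ∅.
V2 /a/ – V3 /i/: /wkj/ — longest licit onset from the right is /kj/, leaving /w/ as coda.
V3 /i/ – V4 /a/: cluster /mffj/ — the longest permitted-onset suffix is /fj/; onset = /fj/, preceding coda = /mf/.
V4 /a/ – V5 /y/: /z/ → onset of the next syllable (single consonants are always licit onsets).

zwa.fjaw.kjimf.fja.zy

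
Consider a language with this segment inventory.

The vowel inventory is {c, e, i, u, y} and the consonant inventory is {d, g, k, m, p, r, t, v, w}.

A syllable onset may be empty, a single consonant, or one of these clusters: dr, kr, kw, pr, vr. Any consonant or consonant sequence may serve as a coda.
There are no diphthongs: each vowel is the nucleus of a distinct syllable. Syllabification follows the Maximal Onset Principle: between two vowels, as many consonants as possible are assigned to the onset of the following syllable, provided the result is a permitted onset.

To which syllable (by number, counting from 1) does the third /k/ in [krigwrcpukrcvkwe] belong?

5

Vowels present: i, c, u, c, e; each is a nucleus, giving 5 syllables.
V1 /i/ – V2 /c/: cluster /gwr/ — the longest permitted-onset suffix is /r/; onset = /r/, preceding coda = /gw/.
V2 /c/ – V3 /u/: /p/ → onset of the next syllable (single consonants are always licit onsets).
V3 /u/ – V4 /c/: /kr/ — entire cluster is a permitted onset → onset /kr/, coda ∅.
V4 /c/ – V5 /e/: /vkw/; trying suffixes from longest down, /kw/ is the first permitted one, so coda /v/ | onset /kw/.
Result: krigw.rc.pu.krcv.kwe.
The third /k/ is in the onset of syllable 5 (/kwe/).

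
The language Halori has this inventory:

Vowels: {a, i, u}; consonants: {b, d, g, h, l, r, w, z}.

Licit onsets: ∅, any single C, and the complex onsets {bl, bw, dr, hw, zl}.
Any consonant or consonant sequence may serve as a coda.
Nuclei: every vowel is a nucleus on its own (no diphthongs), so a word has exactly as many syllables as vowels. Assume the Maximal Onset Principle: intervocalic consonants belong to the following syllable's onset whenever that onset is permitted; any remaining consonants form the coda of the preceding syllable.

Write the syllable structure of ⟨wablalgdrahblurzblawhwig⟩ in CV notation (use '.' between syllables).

CV.CCVCC.CCVC.CCVCC.CCVC.CCVC

Nuclei (vowels): a, a, a, u, a, i → 6 syllables.
/a…a/ gap (V1→V2): cluster /bl/ — /bl/ is itself a permitted onset, so the whole cluster goes right; preceding coda = ∅.
/a…a/ gap (V2→V3): /lgdr/ — longest licit onset from the right is /dr/, leaving /lg/ as coda.
/a…u/ gap (V3→V4): /hbl/ splits as /h/ + /bl/ (/bl/ is the longest suffix that is a licit onset).
/u…a/ gap (V4→V5): /rzbl/ splits as /rz/ + /bl/ (/bl/ is the longest suffix that is a licit onset).
/a…i/ gap (V5→V6): /whw/ splits as /w/ + /hw/ (/hw/ is the longest suffix that is a licit onset).
So the parse is wa.blalg.drah.blurz.blaw.hwig.
Mapping each syllable to C/V: /wa/ → CV, /blalg/ → CCVCC, /drah/ → CCVC, /blurz/ → CCVCC, /blaw/ → CCVC, /hwig/ → CCVC.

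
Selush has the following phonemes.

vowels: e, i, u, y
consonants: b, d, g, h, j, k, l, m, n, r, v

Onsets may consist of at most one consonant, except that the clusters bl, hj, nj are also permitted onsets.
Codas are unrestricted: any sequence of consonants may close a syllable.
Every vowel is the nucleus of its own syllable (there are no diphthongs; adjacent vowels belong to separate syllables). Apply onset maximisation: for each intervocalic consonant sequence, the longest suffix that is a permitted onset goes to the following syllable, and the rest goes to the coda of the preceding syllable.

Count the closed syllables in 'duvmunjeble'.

Vowels present: u, u, e, e; each is a nucleus, giving 4 syllables.
/u…u/ gap (V1→V2): /vm/; trying suffixes from longest down, /m/ is the first permitted one, so coda /v/ | onset /m/.
/u…e/ gap (V2→V3): /nj/ — entire cluster is a permitted onset → onset /nj/, coda ∅.
/e…e/ gap (V3→V4): /bl/ is a licit onset in full, so it all attaches to the next syllable.
Syllabification: duv.mu.nje.ble.
Classifying each syllable: /duv/ (closed), /mu/ (open), /nje/ (open), /ble/ (open).
Closed syllables: 1.

1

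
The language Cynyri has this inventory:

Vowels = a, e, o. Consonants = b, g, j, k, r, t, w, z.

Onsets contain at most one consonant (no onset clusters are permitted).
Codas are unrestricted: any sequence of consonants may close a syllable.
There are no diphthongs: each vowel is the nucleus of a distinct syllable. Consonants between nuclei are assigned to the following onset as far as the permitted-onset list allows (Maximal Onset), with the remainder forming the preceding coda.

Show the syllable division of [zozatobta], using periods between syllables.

Vowels present: o, a, o, a; each is a nucleus, giving 4 syllables.
σ1/σ2 boundary: /z/ is a single consonant, so it becomes the next onset.
σ2/σ3 boundary: just /t/ — single C goes to the following onset.
σ3/σ4 boundary: /bt/; trying suffixes from longest down, /t/ is the first permitted one, so coda /b/ | onset /t/.

zo.za.tob.ta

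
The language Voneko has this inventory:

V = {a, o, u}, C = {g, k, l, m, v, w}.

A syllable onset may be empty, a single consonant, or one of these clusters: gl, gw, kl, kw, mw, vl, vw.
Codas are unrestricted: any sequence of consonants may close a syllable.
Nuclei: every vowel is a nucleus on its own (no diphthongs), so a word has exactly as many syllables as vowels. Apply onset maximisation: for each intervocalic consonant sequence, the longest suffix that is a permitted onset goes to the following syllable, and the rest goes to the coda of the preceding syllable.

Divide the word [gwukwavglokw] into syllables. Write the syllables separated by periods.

gwu.kwav.glokw

Nuclei (vowels): u, a, o → 3 syllables.
V1 /u/ – V2 /a/: /kw/ is a licit onset in full, so it all attaches to the next syllable.
V2 /a/ – V3 /o/: cluster /vgl/ — the longest permitted-onset suffix is /gl/; onset = /gl/, preceding coda = /v/.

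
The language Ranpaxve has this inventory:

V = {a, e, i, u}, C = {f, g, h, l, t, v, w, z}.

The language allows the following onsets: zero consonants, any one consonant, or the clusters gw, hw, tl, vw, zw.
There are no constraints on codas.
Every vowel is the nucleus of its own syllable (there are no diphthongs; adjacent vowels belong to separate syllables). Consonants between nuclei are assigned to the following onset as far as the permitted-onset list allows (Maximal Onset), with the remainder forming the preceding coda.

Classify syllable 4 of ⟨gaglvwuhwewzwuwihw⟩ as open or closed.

open

The vowels are a, u, e, u, i — 5 nuclei, so 5 syllables.
σ1/σ2 boundary: /glvw/ splits as /gl/ + /vw/ (/vw/ is the longest suffix that is a licit onset).
σ2/σ3 boundary: /hw/ — entire cluster is a permitted onset → onset /hw/, coda ∅.
σ3/σ4 boundary: /wzw/ splits as /w/ + /zw/ (/zw/ is the longest suffix that is a licit onset).
σ4/σ5 boundary: just /w/ — single C goes to the following onset.
Result: gagl.vwu.hwew.zwu.wihw.
Syllable 4 is /zwu/; it ends in its nucleus with no coda, so it is open.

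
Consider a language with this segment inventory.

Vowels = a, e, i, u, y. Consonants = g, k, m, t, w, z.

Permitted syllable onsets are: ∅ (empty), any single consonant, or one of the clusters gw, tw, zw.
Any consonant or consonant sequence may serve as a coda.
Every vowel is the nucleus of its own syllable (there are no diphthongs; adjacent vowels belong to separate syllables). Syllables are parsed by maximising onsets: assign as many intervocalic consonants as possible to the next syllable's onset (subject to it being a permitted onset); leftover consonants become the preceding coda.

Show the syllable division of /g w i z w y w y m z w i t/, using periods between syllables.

The vowels are i, y, y, i — 4 nuclei, so 4 syllables.
V1 /i/ – V2 /y/: cluster /zw/ — /zw/ is itself a permitted onset, so the whole cluster goes right; preceding coda = ∅.
V2 /y/ – V3 /y/: just /w/ — single C goes to the following onset.
V3 /y/ – V4 /i/: /mzw/ — longest licit onset from the right is /zw/, leaving /m/ as coda.

gwi.zwy.wym.zwit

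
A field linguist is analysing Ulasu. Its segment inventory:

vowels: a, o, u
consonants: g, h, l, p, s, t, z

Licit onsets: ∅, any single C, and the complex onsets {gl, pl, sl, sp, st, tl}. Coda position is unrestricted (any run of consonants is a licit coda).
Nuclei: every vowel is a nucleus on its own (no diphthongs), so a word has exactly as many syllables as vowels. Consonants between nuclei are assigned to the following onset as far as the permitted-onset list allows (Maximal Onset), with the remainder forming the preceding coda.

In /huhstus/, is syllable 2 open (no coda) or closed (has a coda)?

closed

The vowels are u, u — 2 nuclei, so 2 syllables.
V1 /u/ – V2 /u/: cluster /hst/ — the longest permitted-onset suffix is /st/; onset = /st/, preceding coda = /h/.
Syllabification: huh.stus.
Syllable 2 is /stus/ with coda /s/, so it is closed.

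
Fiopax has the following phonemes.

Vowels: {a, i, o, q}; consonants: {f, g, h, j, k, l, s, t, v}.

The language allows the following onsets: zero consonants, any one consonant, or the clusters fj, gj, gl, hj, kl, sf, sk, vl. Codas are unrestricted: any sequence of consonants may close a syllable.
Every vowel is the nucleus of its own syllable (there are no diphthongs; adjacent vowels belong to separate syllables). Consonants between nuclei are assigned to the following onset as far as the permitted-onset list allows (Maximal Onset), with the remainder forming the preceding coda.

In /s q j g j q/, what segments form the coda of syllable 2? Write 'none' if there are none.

none

Nuclei (vowels): q, q → 2 syllables.
σ1/σ2 boundary: /jgj/ splits as /j/ + /gj/ (/gj/ is the longest suffix that is a licit onset).
Syllabification: sqj.gjq.
Syllable 2 is /gjq/: onset /gj/, nucleus /q/, coda ∅.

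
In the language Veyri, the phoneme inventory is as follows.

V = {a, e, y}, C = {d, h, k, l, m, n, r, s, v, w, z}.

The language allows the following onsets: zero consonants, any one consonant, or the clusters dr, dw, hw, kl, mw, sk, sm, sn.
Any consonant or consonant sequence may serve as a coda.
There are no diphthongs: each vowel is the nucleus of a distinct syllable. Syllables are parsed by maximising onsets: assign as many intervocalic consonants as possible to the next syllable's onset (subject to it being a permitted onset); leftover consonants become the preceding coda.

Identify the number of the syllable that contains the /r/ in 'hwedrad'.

2

Nuclei (vowels): e, a → 2 syllables.
/e…a/ gap (V1→V2): cluster /dr/ — /dr/ is itself a permitted onset, so the whole cluster goes right; preceding coda = ∅.
Putting it together: hwe.drad.
The /r/ is in the onset of syllable 2 (/drad/).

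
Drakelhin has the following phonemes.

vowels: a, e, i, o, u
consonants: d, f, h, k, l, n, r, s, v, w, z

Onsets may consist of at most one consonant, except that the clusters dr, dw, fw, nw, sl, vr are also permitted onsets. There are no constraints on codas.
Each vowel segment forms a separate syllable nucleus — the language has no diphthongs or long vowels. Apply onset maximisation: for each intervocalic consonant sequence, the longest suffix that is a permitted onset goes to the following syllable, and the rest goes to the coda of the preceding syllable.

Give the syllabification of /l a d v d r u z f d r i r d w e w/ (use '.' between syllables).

The vowels are a, u, i, e — 4 nuclei, so 4 syllables.
σ1/σ2 boundary: /dvdr/; trying suffixes from longest down, /dr/ is the first permitted one, so coda /dv/ | onset /dr/.
σ2/σ3 boundary: /zfdr/ splits as /zf/ + /dr/ (/dr/ is the longest suffix that is a licit onset).
σ3/σ4 boundary: /rdw/ — longest licit onset from the right is /dw/, leaving /r/ as coda.

ladv.druzf.drir.dwew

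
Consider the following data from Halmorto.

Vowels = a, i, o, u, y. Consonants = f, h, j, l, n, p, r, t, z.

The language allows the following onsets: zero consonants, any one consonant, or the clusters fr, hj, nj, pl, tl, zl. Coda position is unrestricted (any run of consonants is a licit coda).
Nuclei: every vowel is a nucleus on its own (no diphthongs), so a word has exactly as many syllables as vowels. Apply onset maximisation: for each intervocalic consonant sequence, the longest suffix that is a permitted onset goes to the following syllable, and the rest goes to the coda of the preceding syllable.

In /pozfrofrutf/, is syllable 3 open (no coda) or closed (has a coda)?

closed

Nuclei (vowels): o, o, u → 3 syllables.
/o…o/ gap (V1→V2): /zfr/ — longest licit onset from the right is /fr/, leaving /z/ as coda.
/o…u/ gap (V2→V3): cluster /fr/ — /fr/ is itself a permitted onset, so the whole cluster goes right; preceding coda = ∅.
Result: poz.fro.frutf.
Syllable 3 is /frutf/ with coda /tf/, so it is closed.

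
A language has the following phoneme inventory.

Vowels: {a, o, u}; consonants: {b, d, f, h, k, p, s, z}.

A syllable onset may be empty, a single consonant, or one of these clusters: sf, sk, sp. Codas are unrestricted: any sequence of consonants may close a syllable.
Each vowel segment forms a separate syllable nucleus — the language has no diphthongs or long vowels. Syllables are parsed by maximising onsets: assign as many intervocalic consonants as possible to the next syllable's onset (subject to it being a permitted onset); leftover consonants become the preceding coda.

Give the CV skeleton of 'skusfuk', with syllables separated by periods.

CCV.CCVC

The vowels are u, u — 2 nuclei, so 2 syllables.
V1 /u/ – V2 /u/: cluster /sf/ — /sf/ is itself a permitted onset, so the whole cluster goes right; preceding coda = ∅.
Putting it together: sku.sfuk.
Mapping each syllable to C/V: /sku/ → CCV, /sfuk/ → CCVC.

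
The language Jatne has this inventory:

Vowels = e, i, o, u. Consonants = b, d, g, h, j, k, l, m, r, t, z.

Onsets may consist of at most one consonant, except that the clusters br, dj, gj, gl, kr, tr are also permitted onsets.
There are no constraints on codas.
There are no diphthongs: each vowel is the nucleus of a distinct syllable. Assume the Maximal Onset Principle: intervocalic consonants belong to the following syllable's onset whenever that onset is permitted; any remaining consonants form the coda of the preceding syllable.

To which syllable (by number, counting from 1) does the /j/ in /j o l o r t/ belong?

Nuclei (vowels): o, o → 2 syllables.
Between /o/ (V1) and /o/ (V2): /l/ is a single consonant, so it becomes the next onset.
So the parse is jo.lort.
The /j/ is in the onset of syllable 1 (/jo/).

1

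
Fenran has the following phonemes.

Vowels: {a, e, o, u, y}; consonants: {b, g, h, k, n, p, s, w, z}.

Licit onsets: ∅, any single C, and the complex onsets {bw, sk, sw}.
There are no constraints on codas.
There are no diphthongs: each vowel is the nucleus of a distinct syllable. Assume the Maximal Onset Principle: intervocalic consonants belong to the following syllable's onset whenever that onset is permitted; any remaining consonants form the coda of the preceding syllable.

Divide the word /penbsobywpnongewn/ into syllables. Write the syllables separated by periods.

penb.so.bywp.non.gewn

Vowels present: e, o, y, o, e; each is a nucleus, giving 5 syllables.
Between /e/ (V1) and /o/ (V2): /nbs/; trying suffixes from longest down, /s/ is the first permitted one, so coda /nb/ | onset /s/.
Between /o/ (V2) and /y/ (V3): just /b/ — single C goes to the following onset.
Between /y/ (V3) and /o/ (V4): /wpn/; trying suffixes from longest down, /n/ is the first permitted one, so coda /wp/ | onset /n/.
Between /o/ (V4) and /e/ (V5): cluster /ng/ — the longest permitted-onset suffix is /g/; onset = /g/, preceding coda = /n/.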